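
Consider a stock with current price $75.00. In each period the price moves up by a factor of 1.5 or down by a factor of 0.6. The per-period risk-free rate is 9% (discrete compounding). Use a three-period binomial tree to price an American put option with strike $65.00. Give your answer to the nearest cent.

$10.91

Risk-neutral probability p = (1 + 0.09 − 0.6)/(1.5 − 0.6) = 0.4900/0.9000 = 0.5444
Terminal stock prices: S_uuu = 253.1, S_uud = 101.2, S_udd = 40.5, S_ddd = 16.2
Terminal payoffs (K − S): max(-188.1, 0) = 0, max(-36.25, 0) = 0, max(24.5, 0) = 24.5, max(48.8, 0) = 48.8
Node uu (S = 168.8): continuation = 1/1.09·[0.5444·0.0000 + 0.4556·0.0000] = 0.0000; exercise value = 0.0000 ≤ continuation, so V_uu = 0.0000
Node ud (S = 67.5): continuation = 1/1.09·[0.5444·0.0000 + 0.4556·24.5000] = 10.2396; exercise value = 0.0000 ≤ continuation, so V_ud = 10.2396
Node dd (S = 27): continuation = 1/1.09·[0.5444·24.5000 + 0.4556·48.8000] = 32.6330; exercise value = 38.0000 > continuation, so V_dd = 38.0000 (exercise)
Node u (S = 112.5): continuation = 1/1.09·[0.5444·0.0000 + 0.4556·10.2396] = 4.2795; exercise value = 0.0000 ≤ continuation, so V_u = 4.2795
Node d (S = 45): continuation = 1/1.09·[0.5444·10.2396 + 0.4556·38.0000] = 20.9963; exercise value = 20.0000 ≤ continuation, so V_d = 20.9963
Node 0 (S = 75): continuation = 1/1.09·[0.5444·4.2795 + 0.4556·20.9963] = 10.9128; exercise value = 0.0000 ≤ continuation, so V_0 = 10.9128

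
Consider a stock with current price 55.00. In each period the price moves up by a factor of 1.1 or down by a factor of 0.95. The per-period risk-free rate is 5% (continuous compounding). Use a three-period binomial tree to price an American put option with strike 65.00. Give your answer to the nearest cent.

10.00

Risk-neutral probability p = (e^0.05 − 0.95)/(1.1 − 0.95) = 0.1013/0.1500 = 0.6751
Terminal stock prices: S_uuu = 73.21, S_uud = 63.22, S_udd = 54.6, S_ddd = 47.16
Terminal payoffs (K − S): max(-8.205, 0) = 0, max(1.777, 0) = 1.777, max(10.4, 0) = 10.4, max(17.84, 0) = 17.84
Node uu (S = 66.55): continuation = e^(−0.05)·[0.6751·0.0000 + 0.3249·1.7775] = 0.5493; exercise value = 0.0000 ≤ continuation, so V_uu = 0.5493
Node ud (S = 57.48): continuation = e^(−0.05)·[0.6751·1.7775 + 0.3249·10.3987] = 4.3549; exercise value = 7.5250 > continuation, so V_ud = 7.5250 (exercise)
Node dd (S = 49.64): continuation = e^(−0.05)·[0.6751·10.3987 + 0.3249·17.8444] = 12.1924; exercise value = 15.3625 > continuation, so V_dd = 15.3625 (exercise)
Node u (S = 60.5): continuation = e^(−0.05)·[0.6751·0.5493 + 0.3249·7.5250] = 2.6781; exercise value = 4.5000 > continuation, so V_u = 4.5000 (exercise)
Node d (S = 52.25): continuation = e^(−0.05)·[0.6751·7.5250 + 0.3249·15.3625] = 9.5799; exercise value = 12.7500 > continuation, so V_d = 12.7500 (exercise)
Node 0 (S = 55): continuation = e^(−0.05)·[0.6751·4.5000 + 0.3249·12.7500] = 6.8299; exercise value = 10.0000 > continuation, so V_0 = 10.0000 (exercise)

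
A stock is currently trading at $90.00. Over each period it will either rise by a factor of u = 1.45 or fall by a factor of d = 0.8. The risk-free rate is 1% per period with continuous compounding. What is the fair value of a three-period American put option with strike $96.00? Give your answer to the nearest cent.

$20.83

Risk-neutral probability p = (e^0.01 − 0.8)/(1.45 − 0.8) = 0.2101/0.6500 = 0.3232
Terminal stock prices: S_uuu = 274.4, S_uud = 151.4, S_udd = 83.52, S_ddd = 46.08
Terminal payoffs (K − S): max(-178.4, 0) = 0, max(-55.38, 0) = 0, max(12.48, 0) = 12.48, max(49.92, 0) = 49.92
Node uu (S = 189.2): continuation = e^(−0.01)·[0.3232·0.0000 + 0.6768·0.0000] = 0.0000; exercise value = 0.0000 ≤ continuation, so V_uu = 0.0000
Node ud (S = 104.4): continuation = e^(−0.01)·[0.3232·0.0000 + 0.6768·12.4800] = 8.3630; exercise value = 0.0000 ≤ continuation, so V_ud = 8.3630
Node dd (S = 57.6): continuation = e^(−0.01)·[0.3232·12.4800 + 0.6768·49.9200] = 37.4448; exercise value = 38.4000 > continuation, so V_dd = 38.4000 (exercise)
Node u (S = 130.5): continuation = e^(−0.01)·[0.3232·0.0000 + 0.6768·8.3630] = 5.6041; exercise value = 0.0000 ≤ continuation, so V_u = 5.6041
Node d (S = 72): continuation = e^(−0.01)·[0.3232·8.3630 + 0.6768·38.4000] = 28.4079; exercise value = 24.0000 ≤ continuation, so V_d = 28.4079
Node 0 (S = 90): continuation = e^(−0.01)·[0.3232·5.6041 + 0.6768·28.4079] = 20.8294; exercise value = 6.0000 ≤ continuation, so V_0 = 20.8294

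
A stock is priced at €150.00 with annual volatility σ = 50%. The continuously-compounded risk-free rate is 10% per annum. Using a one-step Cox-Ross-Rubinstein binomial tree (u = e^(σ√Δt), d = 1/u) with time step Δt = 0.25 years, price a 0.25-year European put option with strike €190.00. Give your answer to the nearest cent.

€36.55

CRR parameters: u = e^(σ√Δt) = e^(0.5·√0.25) = 1.2840, d = 1/u = 0.7788
Per-period rate: rΔt = 0.1·0.25 = 0.025, so R = e^0.025 = 1.0253
Risk-neutral probability p = (e^0.025 − 0.7788)/(1.2840 − 0.7788) = 0.2465/0.5052 = 0.4879
Terminal stock prices: S_u = 192.6, S_d = 116.8
Terminal payoffs (K − S): max(-2.604, 0) = 0, max(73.18, 0) = 73.18
Node 0 (S = 150): V_0 = e^(−0.025)·[0.4879·0.0000 + 0.5121·73.1799] = 36.5480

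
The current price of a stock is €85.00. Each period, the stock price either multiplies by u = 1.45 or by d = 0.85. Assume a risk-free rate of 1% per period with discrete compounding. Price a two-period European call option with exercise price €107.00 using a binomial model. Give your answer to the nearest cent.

Risk-neutral probability p = (1 + 0.01 − 0.85)/(1.45 − 0.85) = 0.1600/0.6000 = 0.2667
Terminal stock prices: S_uu = 178.7, S_ud = 104.8, S_dd = 61.41
Terminal payoffs (S − K): max(71.71, 0) = 71.71, max(-2.237, 0) = 0, max(-45.59, 0) = 0
Node u (S = 123.2): V_u = 1/1.01·[0.2667·71.7125 + 0.7333·0.0000] = 18.9340
Node d (S = 72.25): V_d = 1/1.01·[0.2667·0.0000 + 0.7333·0.0000] = 0.0000
Node 0 (S = 85): V_0 = 1/1.01·[0.2667·18.9340 + 0.7333·0.0000] = 4.9991

€5.00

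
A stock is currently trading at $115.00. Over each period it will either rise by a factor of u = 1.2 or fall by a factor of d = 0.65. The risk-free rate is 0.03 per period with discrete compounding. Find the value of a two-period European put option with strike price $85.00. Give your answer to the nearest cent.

Risk-neutral probability p = (1 + 0.03 − 0.65)/(1.2 − 0.65) = 0.3800/0.5500 = 0.6909
Terminal stock prices: S_uu = 165.6, S_ud = 89.7, S_dd = 48.59
Terminal payoffs (K − S): max(-80.6, 0) = 0, max(-4.7, 0) = 0, max(36.41, 0) = 36.41
Node u (S = 138): V_u = 1/1.03·[0.6909·0.0000 + 0.3091·0.0000] = 0.0000
Node d (S = 74.75): V_d = 1/1.03·[0.6909·0.0000 + 0.3091·36.4125] = 10.9270
Node 0 (S = 115): V_0 = 1/1.03·[0.6909·0.0000 + 0.3091·10.9270] = 3.2791

$3.28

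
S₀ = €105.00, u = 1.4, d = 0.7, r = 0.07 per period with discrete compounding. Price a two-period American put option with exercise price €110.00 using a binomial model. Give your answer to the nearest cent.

€17.63

Risk-neutral probability p = (1 + 0.07 − 0.7)/(1.4 − 0.7) = 0.3700/0.7000 = 0.5286
Terminal stock prices: S_uu = 205.8, S_ud = 102.9, S_dd = 51.45
Terminal payoffs (K − S): max(-95.8, 0) = 0, max(7.1, 0) = 7.1, max(58.55, 0) = 58.55
Node u (S = 147): continuation = 1/1.07·[0.5286·0.0000 + 0.4714·7.1000] = 3.1282; exercise value = 0.0000 ≤ continuation, so V_u = 3.1282
Node d (S = 73.5): continuation = 1/1.07·[0.5286·7.1000 + 0.4714·58.5500] = 29.3037; exercise value = 36.5000 > continuation, so V_d = 36.5000 (exercise)
Node 0 (S = 105): continuation = 1/1.07·[0.5286·3.1282 + 0.4714·36.5000] = 17.6267; exercise value = 5.0000 ≤ continuation, so V_0 = 17.6267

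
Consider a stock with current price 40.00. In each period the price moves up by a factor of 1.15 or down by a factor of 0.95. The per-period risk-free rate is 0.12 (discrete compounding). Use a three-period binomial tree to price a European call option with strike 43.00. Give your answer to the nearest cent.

Risk-neutral probability p = (1 + 0.12 − 0.95)/(1.15 − 0.95) = 0.1700/0.2000 = 0.8500
Terminal stock prices: S_uuu = 60.83, S_uud = 50.25, S_udd = 41.52, S_ddd = 34.29
Terminal payoffs (S − K): max(17.83, 0) = 17.83, max(7.255, 0) = 7.255, max(-1.485, 0) = 0, max(-8.705, 0) = 0
Node uu (S = 52.9): V_uu = 1/1.12·[0.8500·17.8350 + 0.1500·7.2550] = 14.5071
Node ud (S = 43.7): V_ud = 1/1.12·[0.8500·7.2550 + 0.1500·0.0000] = 5.5060
Node dd (S = 36.1): V_dd = 1/1.12·[0.8500·0.0000 + 0.1500·0.0000] = 0.0000
Node u (S = 46): V_u = 1/1.12·[0.8500·14.5071 + 0.1500·5.5060] = 11.7473
Node d (S = 38): V_d = 1/1.12·[0.8500·5.5060 + 0.1500·0.0000] = 4.1787
Node 0 (S = 40): V_0 = 1/1.12·[0.8500·11.7473 + 0.1500·4.1787] = 9.4750

9.48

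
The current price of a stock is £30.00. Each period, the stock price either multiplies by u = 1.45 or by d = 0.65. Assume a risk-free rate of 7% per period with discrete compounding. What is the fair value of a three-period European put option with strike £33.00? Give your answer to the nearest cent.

Risk-neutral probability p = (1 + 0.07 − 0.65)/(1.45 − 0.65) = 0.4200/0.8000 = 0.5250
Terminal stock prices: S_uuu = 91.46, S_uud = 41, S_udd = 18.38, S_ddd = 8.239
Terminal payoffs (K − S): max(-58.46, 0) = 0, max(-7.999, 0) = 0, max(14.62, 0) = 14.62, max(24.76, 0) = 24.76
Node uu (S = 63.08): V_uu = 1/1.07·[0.5250·0.0000 + 0.4750·0.0000] = 0.0000
Node ud (S = 28.28): V_ud = 1/1.07·[0.5250·0.0000 + 0.4750·14.6212] = 6.4907
Node dd (S = 12.68): V_dd = 1/1.07·[0.5250·14.6212 + 0.4750·24.7613] = 18.1661
Node u (S = 43.5): V_u = 1/1.07·[0.5250·0.0000 + 0.4750·6.4907] = 2.8814
Node d (S = 19.5): V_d = 1/1.07·[0.5250·6.4907 + 0.4750·18.1661] = 11.2491
Node 0 (S = 30): V_0 = 1/1.07·[0.5250·2.8814 + 0.4750·11.2491] = 6.4075

£6.41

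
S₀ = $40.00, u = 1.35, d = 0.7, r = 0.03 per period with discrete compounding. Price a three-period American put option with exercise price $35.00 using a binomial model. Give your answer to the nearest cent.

$5.44

Risk-neutral probability p = (1 + 0.03 − 0.7)/(1.35 − 0.7) = 0.3300/0.6500 = 0.5077
Terminal stock prices: S_uuu = 98.42, S_uud = 51.03, S_udd = 26.46, S_ddd = 13.72
Terminal payoffs (K − S): max(-63.42, 0) = 0, max(-16.03, 0) = 0, max(8.54, 0) = 8.54, max(21.28, 0) = 21.28
Node uu (S = 72.9): continuation = 1/1.03·[0.5077·0.0000 + 0.4923·0.0000] = 0.0000; exercise value = 0.0000 ≤ continuation, so V_uu = 0.0000
Node ud (S = 37.8): continuation = 1/1.03·[0.5077·0.0000 + 0.4923·8.5400] = 4.0819; exercise value = 0.0000 ≤ continuation, so V_ud = 4.0819
Node dd (S = 19.6): continuation = 1/1.03·[0.5077·8.5400 + 0.4923·21.2800] = 14.3806; exercise value = 15.4000 > continuation, so V_dd = 15.4000 (exercise)
Node u (S = 54): continuation = 1/1.03·[0.5077·0.0000 + 0.4923·4.0819] = 1.9510; exercise value = 0.0000 ≤ continuation, so V_u = 1.9510
Node d (S = 28): continuation = 1/1.03·[0.5077·4.0819 + 0.4923·15.4000] = 9.3727; exercise value = 7.0000 ≤ continuation, so V_d = 9.3727
Node 0 (S = 40): continuation = 1/1.03·[0.5077·1.9510 + 0.4923·9.3727] = 5.4415; exercise value = 0.0000 ≤ continuation, so V_0 = 5.4415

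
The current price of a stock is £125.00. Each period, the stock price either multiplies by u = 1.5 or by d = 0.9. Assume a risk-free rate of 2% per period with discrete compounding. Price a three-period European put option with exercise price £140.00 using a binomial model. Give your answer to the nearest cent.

£23.58

Risk-neutral probability p = (1 + 0.02 − 0.9)/(1.5 − 0.9) = 0.1200/0.6000 = 0.2000
Terminal stock prices: S_uuu = 421.9, S_uud = 253.1, S_udd = 151.9, S_ddd = 91.13
Terminal payoffs (K − S): max(-281.9, 0) = 0, max(-113.1, 0) = 0, max(-11.88, 0) = 0, max(48.87, 0) = 48.87
Node uu (S = 281.2): V_uu = 1/1.02·[0.2000·0.0000 + 0.8000·0.0000] = 0.0000
Node ud (S = 168.8): V_ud = 1/1.02·[0.2000·0.0000 + 0.8000·0.0000] = 0.0000
Node dd (S = 101.2): V_dd = 1/1.02·[0.2000·0.0000 + 0.8000·48.8750] = 38.3333
Node u (S = 187.5): V_u = 1/1.02·[0.2000·0.0000 + 0.8000·0.0000] = 0.0000
Node d (S = 112.5): V_d = 1/1.02·[0.2000·0.0000 + 0.8000·38.3333] = 30.0654
Node 0 (S = 125): V_0 = 1/1.02·[0.2000·0.0000 + 0.8000·30.0654] = 23.5807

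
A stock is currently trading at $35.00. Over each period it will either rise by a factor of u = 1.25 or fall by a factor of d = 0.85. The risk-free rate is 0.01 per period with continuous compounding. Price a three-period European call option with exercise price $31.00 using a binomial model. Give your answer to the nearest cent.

Risk-neutral probability p = (e^0.01 − 0.85)/(1.25 − 0.85) = 0.1601/0.4000 = 0.4001
Terminal stock prices: S_uuu = 68.36, S_uud = 46.48, S_udd = 31.61, S_ddd = 21.49
Terminal payoffs (S − K): max(37.36, 0) = 37.36, max(15.48, 0) = 15.48, max(0.6094, 0) = 0.6094, max(-9.506, 0) = 0
Node uu (S = 54.69): V_uu = e^(−0.01)·[0.4001·37.3594 + 0.5999·15.4844] = 23.9960
Node ud (S = 37.19): V_ud = e^(−0.01)·[0.4001·15.4844 + 0.5999·0.6094] = 6.4960
Node dd (S = 25.29): V_dd = e^(−0.01)·[0.4001·0.6094 + 0.5999·0.0000] = 0.2414
Node u (S = 43.75): V_u = e^(−0.01)·[0.4001·23.9960 + 0.5999·6.4960] = 13.3638
Node d (S = 29.75): V_d = e^(−0.01)·[0.4001·6.4960 + 0.5999·0.2414] = 2.7167
Node 0 (S = 35): V_0 = e^(−0.01)·[0.4001·13.3638 + 0.5999·2.7167] = 6.9075

$6.91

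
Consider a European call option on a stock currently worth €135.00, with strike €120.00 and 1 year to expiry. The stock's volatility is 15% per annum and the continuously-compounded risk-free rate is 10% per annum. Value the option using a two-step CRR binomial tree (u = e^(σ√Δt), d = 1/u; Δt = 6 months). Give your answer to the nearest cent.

CRR parameters: u = e^(σ√Δt) = e^(0.15·√0.5) = 1.1119, d = 1/u = 0.8994
Per-period rate: rΔt = 0.1·0.5 = 0.05, so R = e^0.05 = 1.0513
Risk-neutral probability p = (e^0.05 − 0.8994)/(1.1119 − 0.8994) = 0.1519/0.2125 = 0.7148
Terminal stock prices: S_uu = 166.9, S_ud = 135, S_dd = 109.2
Terminal payoffs (S − K): max(46.9, 0) = 46.9, max(15, 0) = 15, max(-10.8, 0) = 0
Node u (S = 150.1): V_u = e^(−0.05)·[0.7148·46.9020 + 0.2852·15.0000] = 35.9583
Node d (S = 121.4): V_d = e^(−0.05)·[0.7148·15.0000 + 0.2852·0.0000] = 10.1984
Node 0 (S = 135): V_0 = e^(−0.05)·[0.7148·35.9583 + 0.2852·10.1984] = 27.2150

€27.21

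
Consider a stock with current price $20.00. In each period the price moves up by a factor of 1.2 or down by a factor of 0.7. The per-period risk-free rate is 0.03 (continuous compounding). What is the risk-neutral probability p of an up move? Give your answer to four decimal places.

p = 0.6609

Risk-neutral probability p = (e^0.03 − 0.7)/(1.2 − 0.7) = 0.3305/0.5000 = 0.6609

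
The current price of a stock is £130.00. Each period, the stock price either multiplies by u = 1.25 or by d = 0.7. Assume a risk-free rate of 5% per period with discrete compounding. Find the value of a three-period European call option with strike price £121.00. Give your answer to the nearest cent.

£37.67

Risk-neutral probability p = (1 + 0.05 − 0.7)/(1.25 − 0.7) = 0.3500/0.5500 = 0.6364
Terminal stock prices: S_uuu = 253.9, S_uud = 142.2, S_udd = 79.62, S_ddd = 44.59
Terminal payoffs (S − K): max(132.9, 0) = 132.9, max(21.19, 0) = 21.19, max(-41.38, 0) = 0, max(-76.41, 0) = 0
Node uu (S = 203.1): V_uu = 1/1.05·[0.6364·132.9062 + 0.3636·21.1875] = 87.8869
Node ud (S = 113.7): V_ud = 1/1.05·[0.6364·21.1875 + 0.3636·0.0000] = 12.8409
Node dd (S = 63.7): V_dd = 1/1.05·[0.6364·0.0000 + 0.3636·0.0000] = 0.0000
Node u (S = 162.5): V_u = 1/1.05·[0.6364·87.8869 + 0.3636·12.8409] = 57.7119
Node d (S = 91): V_d = 1/1.05·[0.6364·12.8409 + 0.3636·0.0000] = 7.7824
Node 0 (S = 130): V_0 = 1/1.05·[0.6364·57.7119 + 0.3636·7.7824] = 37.6721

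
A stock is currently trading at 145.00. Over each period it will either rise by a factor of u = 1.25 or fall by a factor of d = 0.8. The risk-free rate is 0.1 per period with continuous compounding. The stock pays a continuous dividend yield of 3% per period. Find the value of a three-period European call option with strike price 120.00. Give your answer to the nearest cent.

Per-period risk-free factor R = e^0.1 = 1.1052; dividend-adjusted growth = e^(0.1−0.03) = 1.0725.
Risk-neutral probability p = (1.0725 − 0.8)/(1.25 − 0.8) = 0.2725/0.4500 = 0.6056
Terminal stock prices: S_uuu = 283.2, S_uud = 181.2, S_udd = 116, S_ddd = 74.24
Terminal payoffs (S − K): max(163.2, 0) = 163.2, max(61.25, 0) = 61.25, max(-4, 0) = 0, max(-45.76, 0) = 0
Node uu (S = 226.6): V_uu = e^(−0.1)·[0.6056·163.2031 + 0.3944·61.2500] = 111.2861
Node ud (S = 145): V_ud = e^(−0.1)·[0.6056·61.2500 + 0.3944·0.0000] = 33.5617
Node dd (S = 92.8): V_dd = e^(−0.1)·[0.6056·0.0000 + 0.3944·0.0000] = 0.0000
Node u (S = 181.2): V_u = e^(−0.1)·[0.6056·111.2861 + 0.3944·33.5617] = 72.9566
Node d (S = 116): V_d = e^(−0.1)·[0.6056·33.5617 + 0.3944·0.0000] = 18.3900
Node 0 (S = 145): V_0 = e^(−0.1)·[0.6056·72.9566 + 0.3944·18.3900] = 46.5395

46.54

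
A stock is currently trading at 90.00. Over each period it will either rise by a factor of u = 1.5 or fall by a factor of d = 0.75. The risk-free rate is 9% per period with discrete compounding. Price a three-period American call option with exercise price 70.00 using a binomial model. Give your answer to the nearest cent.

39.99

Risk-neutral probability p = (1 + 0.09 − 0.75)/(1.5 − 0.75) = 0.3400/0.7500 = 0.4533
Terminal stock prices: S_uuu = 303.8, S_uud = 151.9, S_udd = 75.94, S_ddd = 37.97
Terminal payoffs (S − K): max(233.8, 0) = 233.8, max(81.88, 0) = 81.88, max(5.938, 0) = 5.938, max(-32.03, 0) = 0
Node uu (S = 202.5): continuation = 1/1.09·[0.4533·233.7500 + 0.5467·81.8750] = 138.2798; exercise value = 132.5000 ≤ continuation, so V_uu = 138.2798
Node ud (S = 101.2): continuation = 1/1.09·[0.4533·81.8750 + 0.5467·5.9375] = 37.0298; exercise value = 31.2500 ≤ continuation, so V_ud = 37.0298
Node dd (S = 50.62): continuation = 1/1.09·[0.4533·5.9375 + 0.5467·0.0000] = 2.4694; exercise value = 0.0000 ≤ continuation, so V_dd = 2.4694
Node u (S = 135): continuation = 1/1.09·[0.4533·138.2798 + 0.5467·37.0298] = 76.0824; exercise value = 65.0000 ≤ continuation, so V_u = 76.0824
Node d (S = 67.5): continuation = 1/1.09·[0.4533·37.0298 + 0.5467·2.4694] = 16.6393; exercise value = 0.0000 ≤ continuation, so V_d = 16.6393
Node 0 (S = 90): continuation = 1/1.09·[0.4533·76.0824 + 0.5467·16.6393] = 39.9879; exercise value = 20.0000 ≤ continuation, so V_0 = 39.9879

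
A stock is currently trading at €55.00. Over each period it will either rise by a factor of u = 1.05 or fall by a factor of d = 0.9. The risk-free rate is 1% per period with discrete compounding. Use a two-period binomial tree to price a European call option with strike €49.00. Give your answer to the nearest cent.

€7.28

Risk-neutral probability p = (1 + 0.01 − 0.9)/(1.05 − 0.9) = 0.1100/0.1500 = 0.7333
Terminal stock prices: S_uu = 60.64, S_ud = 51.98, S_dd = 44.55
Terminal payoffs (S − K): max(11.64, 0) = 11.64, max(2.975, 0) = 2.975, max(-4.45, 0) = 0
Node u (S = 57.75): V_u = 1/1.01·[0.7333·11.6375 + 0.2667·2.9750] = 9.2351
Node d (S = 49.5): V_d = 1/1.01·[0.7333·2.9750 + 0.2667·0.0000] = 2.1601
Node 0 (S = 55): V_0 = 1/1.01·[0.7333·9.2351 + 0.2667·2.1601] = 7.2757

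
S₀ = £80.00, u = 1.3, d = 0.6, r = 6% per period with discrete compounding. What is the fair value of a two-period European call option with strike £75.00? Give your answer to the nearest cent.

£23.14

Risk-neutral probability p = (1 + 0.06 − 0.6)/(1.3 − 0.6) = 0.4600/0.7000 = 0.6571
Terminal stock prices: S_uu = 135.2, S_ud = 62.4, S_dd = 28.8
Terminal payoffs (S − K): max(60.2, 0) = 60.2, max(-12.6, 0) = 0, max(-46.2, 0) = 0
Node u (S = 104): V_u = 1/1.06·[0.6571·60.2000 + 0.3429·0.0000] = 37.3208
Node d (S = 48): V_d = 1/1.06·[0.6571·0.0000 + 0.3429·0.0000] = 0.0000
Node 0 (S = 80): V_0 = 1/1.06·[0.6571·37.3208 + 0.3429·0.0000] = 23.1369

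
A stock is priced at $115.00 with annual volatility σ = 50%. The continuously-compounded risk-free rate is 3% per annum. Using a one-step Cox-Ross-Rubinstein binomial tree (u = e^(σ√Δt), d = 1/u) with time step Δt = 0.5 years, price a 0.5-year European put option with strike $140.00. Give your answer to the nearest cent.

$33.07

CRR parameters: u = e^(σ√Δt) = e^(0.5·√0.5) = 1.4241, d = 1/u = 0.7022
Per-period rate: rΔt = 0.03·0.5 = 0.015, so R = e^0.015 = 1.0151
Risk-neutral probability p = (e^0.015 − 0.7022)/(1.4241 − 0.7022) = 0.3129/0.7219 = 0.4335
Terminal stock prices: S_u = 163.8, S_d = 80.75
Terminal payoffs (K − S): max(-23.77, 0) = 0, max(59.25, 0) = 59.25
Node 0 (S = 115): V_0 = e^(−0.015)·[0.4335·0.0000 + 0.5665·59.2483] = 33.0671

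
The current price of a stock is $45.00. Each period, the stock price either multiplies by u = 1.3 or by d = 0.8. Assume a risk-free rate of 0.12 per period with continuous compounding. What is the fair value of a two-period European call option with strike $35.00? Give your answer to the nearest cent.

$18.05

Risk-neutral probability p = (e^0.12 − 0.8)/(1.3 − 0.8) = 0.3275/0.5000 = 0.6550
Terminal stock prices: S_uu = 76.05, S_ud = 46.8, S_dd = 28.8
Terminal payoffs (S − K): max(41.05, 0) = 41.05, max(11.8, 0) = 11.8, max(-6.2, 0) = 0
Node u (S = 58.5): V_u = e^(−0.12)·[0.6550·41.0500 + 0.3450·11.8000] = 27.4578
Node d (S = 36): V_d = e^(−0.12)·[0.6550·11.8000 + 0.3450·0.0000] = 6.8549
Node 0 (S = 45): V_0 = e^(−0.12)·[0.6550·27.4578 + 0.3450·6.8549] = 18.0485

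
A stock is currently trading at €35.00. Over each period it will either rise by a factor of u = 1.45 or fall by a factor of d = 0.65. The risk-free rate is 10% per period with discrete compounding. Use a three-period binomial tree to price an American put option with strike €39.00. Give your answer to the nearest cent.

Risk-neutral probability p = (1 + 0.1 − 0.65)/(1.45 − 0.65) = 0.4500/0.8000 = 0.5625
Terminal stock prices: S_uuu = 106.7, S_uud = 47.83, S_udd = 21.44, S_ddd = 9.612
Terminal payoffs (K − S): max(-67.7, 0) = 0, max(-8.832, 0) = 0, max(17.56, 0) = 17.56, max(29.39, 0) = 29.39
Node uu (S = 73.59): continuation = 1/1.1·[0.5625·0.0000 + 0.4375·0.0000] = 0.0000; exercise value = 0.0000 ≤ continuation, so V_uu = 0.0000
Node ud (S = 32.99): continuation = 1/1.1·[0.5625·0.0000 + 0.4375·17.5581] = 6.9833; exercise value = 6.0125 ≤ continuation, so V_ud = 6.9833
Node dd (S = 14.79): continuation = 1/1.1·[0.5625·17.5581 + 0.4375·29.3881] = 20.6670; exercise value = 24.2125 > continuation, so V_dd = 24.2125 (exercise)
Node u (S = 50.75): continuation = 1/1.1·[0.5625·0.0000 + 0.4375·6.9833] = 2.7775; exercise value = 0.0000 ≤ continuation, so V_u = 2.7775
Node d (S = 22.75): continuation = 1/1.1·[0.5625·6.9833 + 0.4375·24.2125] = 13.2010; exercise value = 16.2500 > continuation, so V_d = 16.2500 (exercise)
Node 0 (S = 35): continuation = 1/1.1·[0.5625·2.7775 + 0.4375·16.2500] = 7.8834; exercise value = 4.0000 ≤ continuation, so V_0 = 7.8834

€7.88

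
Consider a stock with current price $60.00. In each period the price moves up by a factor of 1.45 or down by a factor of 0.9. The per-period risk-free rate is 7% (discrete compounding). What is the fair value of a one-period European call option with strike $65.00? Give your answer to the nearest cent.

Risk-neutral probability p = (1 + 0.07 − 0.9)/(1.45 − 0.9) = 0.1700/0.5500 = 0.3091
Terminal stock prices: S_u = 87, S_d = 54
Terminal payoffs (S − K): max(22, 0) = 22, max(-11, 0) = 0
Node 0 (S = 60): V_0 = 1/1.07·[0.3091·22.0000 + 0.6909·0.0000] = 6.3551

$6.36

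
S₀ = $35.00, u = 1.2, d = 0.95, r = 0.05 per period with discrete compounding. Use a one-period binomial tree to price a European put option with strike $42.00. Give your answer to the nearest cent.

$5.00

Risk-neutral probability p = (1 + 0.05 − 0.95)/(1.2 − 0.95) = 0.1000/0.2500 = 0.4000
Terminal stock prices: S_u = 42, S_d = 33.25
Terminal payoffs (K − S): max(0, 0) = 0, max(8.75, 0) = 8.75
Node 0 (S = 35): V_0 = 1/1.05·[0.4000·0.0000 + 0.6000·8.7500] = 5.0000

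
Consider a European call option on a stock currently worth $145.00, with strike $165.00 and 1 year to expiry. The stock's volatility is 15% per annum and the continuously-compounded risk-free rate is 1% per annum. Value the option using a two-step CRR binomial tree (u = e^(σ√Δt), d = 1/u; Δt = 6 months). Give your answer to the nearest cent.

CRR parameters: u = e^(σ√Δt) = e^(0.15·√0.5) = 1.1119, d = 1/u = 0.8994
Per-period rate: rΔt = 0.01·0.5 = 0.005, so R = e^0.005 = 1.0050
Risk-neutral probability p = (e^0.005 − 0.8994)/(1.1119 − 0.8994) = 0.1056/0.2125 = 0.4971
Terminal stock prices: S_uu = 179.3, S_ud = 145, S_dd = 117.3
Terminal payoffs (S − K): max(14.27, 0) = 14.27, max(-20, 0) = 0, max(-47.72, 0) = 0
Node u (S = 161.2): V_u = e^(−0.005)·[0.4971·14.2651 + 0.5029·0.0000] = 7.0557
Node d (S = 130.4): V_d = e^(−0.005)·[0.4971·0.0000 + 0.5029·0.0000] = 0.0000
Node 0 (S = 145): V_0 = e^(−0.005)·[0.4971·7.0557 + 0.5029·0.0000] = 3.4899

$3.49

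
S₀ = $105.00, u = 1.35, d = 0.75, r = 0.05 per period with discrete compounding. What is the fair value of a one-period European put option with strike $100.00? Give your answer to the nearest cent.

Risk-neutral probability p = (1 + 0.05 − 0.75)/(1.35 − 0.75) = 0.3000/0.6000 = 0.5000
Terminal stock prices: S_u = 141.8, S_d = 78.75
Terminal payoffs (K − S): max(-41.75, 0) = 0, max(21.25, 0) = 21.25
Node 0 (S = 105): V_0 = 1/1.05·[0.5000·0.0000 + 0.5000·21.2500] = 10.1190

$10.12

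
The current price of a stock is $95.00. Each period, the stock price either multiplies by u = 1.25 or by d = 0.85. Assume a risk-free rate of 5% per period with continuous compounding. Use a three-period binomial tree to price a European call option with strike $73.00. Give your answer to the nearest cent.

Risk-neutral probability p = (e^0.05 − 0.85)/(1.25 − 0.85) = 0.2013/0.4000 = 0.5032
Terminal stock prices: S_uuu = 185.5, S_uud = 126.2, S_udd = 85.8, S_ddd = 58.34
Terminal payoffs (S − K): max(112.5, 0) = 112.5, max(53.17, 0) = 53.17, max(12.8, 0) = 12.8, max(-14.66, 0) = 0
Node uu (S = 148.4): V_uu = e^(−0.05)·[0.5032·112.5469 + 0.4968·53.1719] = 78.9978
Node ud (S = 100.9): V_ud = e^(−0.05)·[0.5032·53.1719 + 0.4968·12.7969] = 31.4978
Node dd (S = 68.64): V_dd = e^(−0.05)·[0.5032·12.7969 + 0.4968·0.0000] = 6.1251
Node u (S = 118.8): V_u = e^(−0.05)·[0.5032·78.9978 + 0.4968·31.4978] = 52.6969
Node d (S = 80.75): V_d = e^(−0.05)·[0.5032·31.4978 + 0.4968·6.1251] = 17.9707
Node 0 (S = 95): V_0 = e^(−0.05)·[0.5032·52.6969 + 0.4968·17.9707] = 33.7155

$33.72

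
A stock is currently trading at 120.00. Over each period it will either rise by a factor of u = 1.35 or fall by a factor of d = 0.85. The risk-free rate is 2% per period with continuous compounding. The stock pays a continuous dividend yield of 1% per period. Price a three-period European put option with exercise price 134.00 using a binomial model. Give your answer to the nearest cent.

Per-period risk-free factor R = e^0.02 = 1.0202; dividend-adjusted growth = e^(0.02−0.01) = 1.0101.
Risk-neutral probability p = (1.0101 − 0.85)/(1.35 − 0.85) = 0.1601/0.5000 = 0.3201
Terminal stock prices: S_uuu = 295.2, S_uud = 185.9, S_udd = 117, S_ddd = 73.69
Terminal payoffs (K − S): max(-161.2, 0) = 0, max(-51.9, 0) = 0, max(16.96, 0) = 16.96, max(60.31, 0) = 60.31
Node uu (S = 218.7): V_uu = e^(−0.02)·[0.3201·0.0000 + 0.6799·0.0000] = 0.0000
Node ud (S = 137.7): V_ud = e^(−0.02)·[0.3201·0.0000 + 0.6799·16.9550] = 11.2994
Node dd (S = 86.7): V_dd = e^(−0.02)·[0.3201·16.9550 + 0.6799·60.3050] = 45.5093
Node u (S = 162): V_u = e^(−0.02)·[0.3201·0.0000 + 0.6799·11.2994] = 7.5304
Node d (S = 102): V_d = e^(−0.02)·[0.3201·11.2994 + 0.6799·45.5093] = 33.8744
Node 0 (S = 120): V_0 = e^(−0.02)·[0.3201·7.5304 + 0.6799·33.8744] = 24.9379

24.94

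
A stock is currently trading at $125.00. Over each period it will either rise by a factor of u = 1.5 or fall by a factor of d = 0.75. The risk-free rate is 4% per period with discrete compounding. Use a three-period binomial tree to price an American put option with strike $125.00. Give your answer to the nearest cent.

Risk-neutral probability p = (1 + 0.04 − 0.75)/(1.5 − 0.75) = 0.2900/0.7500 = 0.3867
Terminal stock prices: S_uuu = 421.9, S_uud = 210.9, S_udd = 105.5, S_ddd = 52.73
Terminal payoffs (K − S): max(-296.9, 0) = 0, max(-85.94, 0) = 0, max(19.53, 0) = 19.53, max(72.27, 0) = 72.27
Node uu (S = 281.2): continuation = 1/1.04·[0.3867·0.0000 + 0.6133·0.0000] = 0.0000; exercise value = 0.0000 ≤ continuation, so V_uu = 0.0000
Node ud (S = 140.6): continuation = 1/1.04·[0.3867·0.0000 + 0.6133·19.5312] = 11.5184; exercise value = 0.0000 ≤ continuation, so V_ud = 11.5184
Node dd (S = 70.31): continuation = 1/1.04·[0.3867·19.5312 + 0.6133·72.2656] = 49.8798; exercise value = 54.6875 > continuation, so V_dd = 54.6875 (exercise)
Node u (S = 187.5): continuation = 1/1.04·[0.3867·0.0000 + 0.6133·11.5184] = 6.7929; exercise value = 0.0000 ≤ continuation, so V_u = 6.7929
Node d (S = 93.75): continuation = 1/1.04·[0.3867·11.5184 + 0.6133·54.6875] = 36.5341; exercise value = 31.2500 ≤ continuation, so V_d = 36.5341
Node 0 (S = 125): continuation = 1/1.04·[0.3867·6.7929 + 0.6133·36.5341] = 24.0713; exercise value = 0.0000 ≤ continuation, so V_0 = 24.0713

$24.07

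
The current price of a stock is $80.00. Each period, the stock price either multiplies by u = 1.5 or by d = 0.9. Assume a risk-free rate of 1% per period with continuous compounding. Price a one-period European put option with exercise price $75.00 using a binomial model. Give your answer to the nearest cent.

Risk-neutral probability p = (e^0.01 − 0.9)/(1.5 − 0.9) = 0.1101/0.6000 = 0.1834
Terminal stock prices: S_u = 120, S_d = 72
Terminal payoffs (K − S): max(-45, 0) = 0, max(3, 0) = 3
Node 0 (S = 80): V_0 = e^(−0.01)·[0.1834·0.0000 + 0.8166·3.0000] = 2.4254

$2.43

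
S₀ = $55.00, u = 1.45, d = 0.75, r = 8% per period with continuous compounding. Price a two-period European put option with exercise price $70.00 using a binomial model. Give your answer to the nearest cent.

$13.47

Risk-neutral probability p = (e^0.08 − 0.75)/(1.45 − 0.75) = 0.3333/0.7000 = 0.4761
Terminal stock prices: S_uu = 115.6, S_ud = 59.81, S_dd = 30.94
Terminal payoffs (K − S): max(-45.64, 0) = 0, max(10.19, 0) = 10.19, max(39.06, 0) = 39.06
Node u (S = 79.75): V_u = e^(−0.08)·[0.4761·0.0000 + 0.5239·10.1875] = 4.9267
Node d (S = 41.25): V_d = e^(−0.08)·[0.4761·10.1875 + 0.5239·39.0625] = 23.3681
Node 0 (S = 55): V_0 = e^(−0.08)·[0.4761·4.9267 + 0.5239·23.3681] = 13.4661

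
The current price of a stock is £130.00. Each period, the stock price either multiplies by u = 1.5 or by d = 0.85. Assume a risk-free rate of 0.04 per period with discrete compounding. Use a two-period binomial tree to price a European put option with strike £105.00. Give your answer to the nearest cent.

Risk-neutral probability p = (1 + 0.04 − 0.85)/(1.5 − 0.85) = 0.1900/0.6500 = 0.2923
Terminal stock prices: S_uu = 292.5, S_ud = 165.8, S_dd = 93.92
Terminal payoffs (K − S): max(-187.5, 0) = 0, max(-60.75, 0) = 0, max(11.08, 0) = 11.08
Node u (S = 195): V_u = 1/1.04·[0.2923·0.0000 + 0.7077·0.0000] = 0.0000
Node d (S = 110.5): V_d = 1/1.04·[0.2923·0.0000 + 0.7077·11.0750] = 7.5362
Node 0 (S = 130): V_0 = 1/1.04·[0.2923·0.0000 + 0.7077·7.5362] = 5.1282

£5.13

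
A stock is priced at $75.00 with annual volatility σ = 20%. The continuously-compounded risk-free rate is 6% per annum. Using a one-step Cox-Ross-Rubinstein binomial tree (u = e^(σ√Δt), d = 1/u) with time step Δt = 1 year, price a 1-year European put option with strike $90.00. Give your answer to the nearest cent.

CRR parameters: u = e^(σ√Δt) = e^(0.2·√1) = 1.2214, d = 1/u = 0.8187
Per-period rate: rΔt = 0.06·1 = 0.06, so R = e^0.06 = 1.0618
Risk-neutral probability p = (e^0.06 − 0.8187)/(1.2214 − 0.8187) = 0.2431/0.4027 = 0.6037
Terminal stock prices: S_u = 91.61, S_d = 61.4
Terminal payoffs (K − S): max(-1.605, 0) = 0, max(28.6, 0) = 28.6
Node 0 (S = 75): V_0 = e^(−0.06)·[0.6037·0.0000 + 0.3963·28.5952] = 10.6715

$10.67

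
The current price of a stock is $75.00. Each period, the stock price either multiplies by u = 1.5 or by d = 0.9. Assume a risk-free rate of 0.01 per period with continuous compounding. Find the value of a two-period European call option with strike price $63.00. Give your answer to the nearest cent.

$14.72

Risk-neutral probability p = (e^0.01 − 0.9)/(1.5 − 0.9) = 0.1101/0.6000 = 0.1834
Terminal stock prices: S_uu = 168.8, S_ud = 101.2, S_dd = 60.75
Terminal payoffs (S − K): max(105.8, 0) = 105.8, max(38.25, 0) = 38.25, max(-2.25, 0) = 0
Node u (S = 112.5): V_u = e^(−0.01)·[0.1834·105.7500 + 0.8166·38.2500] = 50.1269
Node d (S = 67.5): V_d = e^(−0.01)·[0.1834·38.2500 + 0.8166·0.0000] = 6.9459
Node 0 (S = 75): V_0 = e^(−0.01)·[0.1834·50.1269 + 0.8166·6.9459] = 14.7181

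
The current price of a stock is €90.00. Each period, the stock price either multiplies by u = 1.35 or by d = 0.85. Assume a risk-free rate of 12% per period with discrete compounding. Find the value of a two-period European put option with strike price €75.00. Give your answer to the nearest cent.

€1.68

Risk-neutral probability p = (1 + 0.12 − 0.85)/(1.35 − 0.85) = 0.2700/0.5000 = 0.5400
Terminal stock prices: S_uu = 164, S_ud = 103.3, S_dd = 65.02
Terminal payoffs (K − S): max(-89.03, 0) = 0, max(-28.28, 0) = 0, max(9.975, 0) = 9.975
Node u (S = 121.5): V_u = 1/1.12·[0.5400·0.0000 + 0.4600·0.0000] = 0.0000
Node d (S = 76.5): V_d = 1/1.12·[0.5400·0.0000 + 0.4600·9.9750] = 4.0969
Node 0 (S = 90): V_0 = 1/1.12·[0.5400·0.0000 + 0.4600·4.0969] = 1.6826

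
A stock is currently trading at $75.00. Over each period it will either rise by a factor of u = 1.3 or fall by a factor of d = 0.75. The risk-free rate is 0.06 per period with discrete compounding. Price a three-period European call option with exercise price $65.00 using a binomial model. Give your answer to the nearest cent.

$25.50

Risk-neutral probability p = (1 + 0.06 − 0.75)/(1.3 − 0.75) = 0.3100/0.5500 = 0.5636
Terminal stock prices: S_uuu = 164.8, S_uud = 95.06, S_udd = 54.84, S_ddd = 31.64
Terminal payoffs (S − K): max(99.78, 0) = 99.78, max(30.06, 0) = 30.06, max(-10.16, 0) = 0, max(-33.36, 0) = 0
Node uu (S = 126.8): V_uu = 1/1.06·[0.5636·99.7750 + 0.4364·30.0625] = 65.4292
Node ud (S = 73.12): V_ud = 1/1.06·[0.5636·30.0625 + 0.4364·0.0000] = 15.9852
Node dd (S = 42.19): V_dd = 1/1.06·[0.5636·0.0000 + 0.4364·0.0000] = 0.0000
Node u (S = 97.5): V_u = 1/1.06·[0.5636·65.4292 + 0.4364·15.9852] = 41.3714
Node d (S = 56.25): V_d = 1/1.06·[0.5636·15.9852 + 0.4364·0.0000] = 8.4999
Node 0 (S = 75): V_0 = 1/1.06·[0.5636·41.3714 + 0.4364·8.4999] = 25.4976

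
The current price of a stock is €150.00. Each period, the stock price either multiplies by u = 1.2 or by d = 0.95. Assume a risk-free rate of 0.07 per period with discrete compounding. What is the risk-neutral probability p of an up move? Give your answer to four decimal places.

p = 0.4800

Risk-neutral probability p = (1 + 0.07 − 0.95)/(1.2 − 0.95) = 0.1200/0.2500 = 0.4800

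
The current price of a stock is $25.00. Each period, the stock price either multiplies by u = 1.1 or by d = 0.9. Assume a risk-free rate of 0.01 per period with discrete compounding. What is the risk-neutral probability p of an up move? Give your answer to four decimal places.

Risk-neutral probability p = (1 + 0.01 − 0.9)/(1.1 − 0.9) = 0.1100/0.2000 = 0.5500

p = 0.5500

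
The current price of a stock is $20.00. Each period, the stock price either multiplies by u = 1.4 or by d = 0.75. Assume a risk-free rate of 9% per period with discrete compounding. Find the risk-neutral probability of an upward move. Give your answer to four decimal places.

Risk-neutral probability p = (1 + 0.09 − 0.75)/(1.4 − 0.75) = 0.3400/0.6500 = 0.5231

p = 0.5231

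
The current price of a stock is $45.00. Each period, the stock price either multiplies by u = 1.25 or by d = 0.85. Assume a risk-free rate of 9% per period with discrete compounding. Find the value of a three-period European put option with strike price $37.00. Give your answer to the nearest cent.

$0.46

Risk-neutral probability p = (1 + 0.09 − 0.85)/(1.25 − 0.85) = 0.2400/0.4000 = 0.6000
Terminal stock prices: S_uuu = 87.89, S_uud = 59.77, S_udd = 40.64, S_ddd = 27.64
Terminal payoffs (K − S): max(-50.89, 0) = 0, max(-22.77, 0) = 0, max(-3.641, 0) = 0, max(9.364, 0) = 9.364
Node uu (S = 70.31): V_uu = 1/1.09·[0.6000·0.0000 + 0.4000·0.0000] = 0.0000
Node ud (S = 47.81): V_ud = 1/1.09·[0.6000·0.0000 + 0.4000·0.0000] = 0.0000
Node dd (S = 32.51): V_dd = 1/1.09·[0.6000·0.0000 + 0.4000·9.3644] = 3.4365
Node u (S = 56.25): V_u = 1/1.09·[0.6000·0.0000 + 0.4000·0.0000] = 0.0000
Node d (S = 38.25): V_d = 1/1.09·[0.6000·0.0000 + 0.4000·3.4365] = 1.2611
Node 0 (S = 45): V_0 = 1/1.09·[0.6000·0.0000 + 0.4000·1.2611] = 0.4628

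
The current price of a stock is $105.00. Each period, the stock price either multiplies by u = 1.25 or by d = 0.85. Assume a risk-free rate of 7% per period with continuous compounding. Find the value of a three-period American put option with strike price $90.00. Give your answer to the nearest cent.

Risk-neutral probability p = (e^0.07 − 0.85)/(1.25 − 0.85) = 0.2225/0.4000 = 0.5563
Terminal stock prices: S_uuu = 205.1, S_uud = 139.5, S_udd = 94.83, S_ddd = 64.48
Terminal payoffs (K − S): max(-115.1, 0) = 0, max(-49.45, 0) = 0, max(-4.828, 0) = 0, max(25.52, 0) = 25.52
Node uu (S = 164.1): continuation = e^(−0.07)·[0.5563·0.0000 + 0.4437·0.0000] = 0.0000; exercise value = 0.0000 ≤ continuation, so V_uu = 0.0000
Node ud (S = 111.6): continuation = e^(−0.07)·[0.5563·0.0000 + 0.4437·0.0000] = 0.0000; exercise value = 0.0000 ≤ continuation, so V_ud = 0.0000
Node dd (S = 75.86): continuation = e^(−0.07)·[0.5563·0.0000 + 0.4437·25.5169] = 10.5571; exercise value = 14.1375 > continuation, so V_dd = 14.1375 (exercise)
Node u (S = 131.2): continuation = e^(−0.07)·[0.5563·0.0000 + 0.4437·0.0000] = 0.0000; exercise value = 0.0000 ≤ continuation, so V_u = 0.0000
Node d (S = 89.25): continuation = e^(−0.07)·[0.5563·0.0000 + 0.4437·14.1375] = 5.8491; exercise value = 0.7500 ≤ continuation, so V_d = 5.8491
Node 0 (S = 105): continuation = e^(−0.07)·[0.5563·0.0000 + 0.4437·5.8491] = 2.4200; exercise value = 0.0000 ≤ continuation, so V_0 = 2.4200

$2.42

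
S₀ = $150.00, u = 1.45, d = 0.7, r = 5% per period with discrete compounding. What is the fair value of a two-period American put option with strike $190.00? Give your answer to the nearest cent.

Risk-neutral probability p = (1 + 0.05 − 0.7)/(1.45 − 0.7) = 0.3500/0.7500 = 0.4667
Terminal stock prices: S_uu = 315.4, S_ud = 152.2, S_dd = 73.5
Terminal payoffs (K − S): max(-125.4, 0) = 0, max(37.75, 0) = 37.75, max(116.5, 0) = 116.5
Node u (S = 217.5): continuation = 1/1.05·[0.4667·0.0000 + 0.5333·37.7500] = 19.1746; exercise value = 0.0000 ≤ continuation, so V_u = 19.1746
Node d (S = 105): continuation = 1/1.05·[0.4667·37.7500 + 0.5333·116.5000] = 75.9524; exercise value = 85.0000 > continuation, so V_d = 85.0000 (exercise)
Node 0 (S = 150): continuation = 1/1.05·[0.4667·19.1746 + 0.5333·85.0000] = 51.6966; exercise value = 40.0000 ≤ continuation, so V_0 = 51.6966

$51.70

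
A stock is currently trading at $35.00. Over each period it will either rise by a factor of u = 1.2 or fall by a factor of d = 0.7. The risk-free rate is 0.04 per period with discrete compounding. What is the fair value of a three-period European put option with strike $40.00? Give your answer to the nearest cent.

Risk-neutral probability p = (1 + 0.04 − 0.7)/(1.2 − 0.7) = 0.3400/0.5000 = 0.6800
Terminal stock prices: S_uuu = 60.48, S_uud = 35.28, S_udd = 20.58, S_ddd = 12
Terminal payoffs (K − S): max(-20.48, 0) = 0, max(4.72, 0) = 4.72, max(19.42, 0) = 19.42, max(28, 0) = 28
Node uu (S = 50.4): V_uu = 1/1.04·[0.6800·0.0000 + 0.3200·4.7200] = 1.4523
Node ud (S = 29.4): V_ud = 1/1.04·[0.6800·4.7200 + 0.3200·19.4200] = 9.0615
Node dd (S = 17.15): V_dd = 1/1.04·[0.6800·19.4200 + 0.3200·27.9950] = 21.3115
Node u (S = 42): V_u = 1/1.04·[0.6800·1.4523 + 0.3200·9.0615] = 3.7378
Node d (S = 24.5): V_d = 1/1.04·[0.6800·9.0615 + 0.3200·21.3115] = 12.4822
Node 0 (S = 35): V_0 = 1/1.04·[0.6800·3.7378 + 0.3200·12.4822] = 6.2846

$6.28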